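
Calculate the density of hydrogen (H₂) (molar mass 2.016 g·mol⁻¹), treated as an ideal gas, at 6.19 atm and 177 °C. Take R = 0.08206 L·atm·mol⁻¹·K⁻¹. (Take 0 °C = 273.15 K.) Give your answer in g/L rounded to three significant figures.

ρ ≈ 0.338 g/L

ρ = PM/(RT) = (6.19 × 2.016) / (0.08206 × 450.1)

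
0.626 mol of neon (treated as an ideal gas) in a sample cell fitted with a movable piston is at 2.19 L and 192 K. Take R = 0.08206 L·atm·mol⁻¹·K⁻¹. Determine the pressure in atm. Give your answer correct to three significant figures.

PV = nRT ⇒ P = nRT/V = (0.626 × 0.08206 × 192) / 2.19

P ≈ 4.50 atm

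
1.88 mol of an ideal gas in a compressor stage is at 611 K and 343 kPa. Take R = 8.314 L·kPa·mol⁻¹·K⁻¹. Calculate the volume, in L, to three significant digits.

PV = nRT ⇒ V = nRT/P = (1.88 × 8.314 × 611) / 343

V ≈ 27.8 L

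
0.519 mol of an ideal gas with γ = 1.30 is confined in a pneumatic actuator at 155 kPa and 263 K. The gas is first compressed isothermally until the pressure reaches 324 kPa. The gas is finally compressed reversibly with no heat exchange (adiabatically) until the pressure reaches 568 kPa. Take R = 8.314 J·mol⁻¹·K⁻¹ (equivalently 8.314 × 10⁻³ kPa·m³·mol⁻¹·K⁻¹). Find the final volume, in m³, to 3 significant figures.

V₃ ≈ 0.00227 m³

From PV = nRT: V₁ = nRT₁/P₁ = 0.007322 m³.
T constant ⇒ Boyle's law P V = const: T₂ = T₁; V₂ = V₁·(P₁/P₂) = 0.003503 m³.
Reversible adiabatic, γ = 1.30: T₃ = T₂·(P₃/P₂)^((γ−1)/γ) = 299.4 K; V₃ = V₂·(P₂/P₃)^(1/γ) = 0.002274 m³.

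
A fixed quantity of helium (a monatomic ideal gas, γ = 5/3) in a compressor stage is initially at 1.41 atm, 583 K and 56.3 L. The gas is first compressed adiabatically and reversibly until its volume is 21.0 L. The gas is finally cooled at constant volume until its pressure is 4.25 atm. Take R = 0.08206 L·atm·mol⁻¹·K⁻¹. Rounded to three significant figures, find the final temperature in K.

T₃ ≈ 655 K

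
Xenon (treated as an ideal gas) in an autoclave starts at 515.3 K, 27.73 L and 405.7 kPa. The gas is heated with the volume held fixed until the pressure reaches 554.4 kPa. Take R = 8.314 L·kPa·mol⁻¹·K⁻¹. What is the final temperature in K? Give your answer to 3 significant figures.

V constant ⇒ P ∝ T: V₂ = V₁; T₂ = T₁·(P₂/P₁) = 704.2 K.

T₂ ≈ 704 K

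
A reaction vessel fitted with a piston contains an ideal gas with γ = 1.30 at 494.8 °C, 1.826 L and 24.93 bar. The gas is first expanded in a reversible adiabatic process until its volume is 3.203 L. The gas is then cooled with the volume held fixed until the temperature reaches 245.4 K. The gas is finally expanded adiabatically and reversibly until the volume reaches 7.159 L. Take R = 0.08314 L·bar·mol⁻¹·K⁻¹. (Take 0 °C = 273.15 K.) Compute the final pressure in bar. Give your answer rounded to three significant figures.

Convert: T₁ = 768.0 K.
Reversible adiabatic, γ = 1.30: T₂ = T₁·(V₁/V₂)^(γ−1) = 648.8 K; P₂ = P₁·(V₁/V₂)^γ = 12.01 bar.
V constant ⇒ P ∝ T: V₃ = V₂; P₃ = P₂·(T₃/T₂) = 4.542 bar.
Reversible adiabatic, γ = 1.30: T₄ = T₃·(V₃/V₄)^(γ−1) = 192.8 K; P₄ = P₃·(V₃/V₄)^γ = 1.596 bar.

P₄ ≈ 1.60 bar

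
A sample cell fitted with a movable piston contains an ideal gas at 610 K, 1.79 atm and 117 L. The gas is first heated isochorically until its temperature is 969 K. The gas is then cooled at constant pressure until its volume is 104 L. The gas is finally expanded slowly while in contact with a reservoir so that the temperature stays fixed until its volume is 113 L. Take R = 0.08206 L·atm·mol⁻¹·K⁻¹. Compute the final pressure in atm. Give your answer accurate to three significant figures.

Isochoric, so P/T is constant: V₂ = V₁; P₂ = P₁·(T₂/T₁) = 2.843 atm.
P constant ⇒ V ∝ T: P₃ = P₂; T₃ = T₂·(V₃/V₂) = 861.3 K.
T constant ⇒ Boyle's law P V = const: T₄ = T₃; P₄ = P₃·(V₃/V₄) = 2.617 atm.

P₄ ≈ 2.62 atm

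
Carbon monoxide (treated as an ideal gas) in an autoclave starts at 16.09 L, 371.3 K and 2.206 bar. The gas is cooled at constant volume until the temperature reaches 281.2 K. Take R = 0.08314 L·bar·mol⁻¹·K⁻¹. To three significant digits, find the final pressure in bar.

P₂ ≈ 1.67 bar

V constant ⇒ P ∝ T: V₂ = V₁; P₂ = P₁·(T₂/T₁) = 1.671 bar.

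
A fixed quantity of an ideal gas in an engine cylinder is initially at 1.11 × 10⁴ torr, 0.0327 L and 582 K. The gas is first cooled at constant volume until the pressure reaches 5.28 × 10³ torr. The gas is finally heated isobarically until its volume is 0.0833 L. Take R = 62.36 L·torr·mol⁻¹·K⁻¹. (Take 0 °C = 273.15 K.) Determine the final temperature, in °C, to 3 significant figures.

T₃ ≈ 432 °C

V constant ⇒ P ∝ T: V₂ = V₁; T₂ = T₁·(P₂/P₁) = 276.8 K.
Isobaric, so V/T is constant: P₃ = P₂; T₃ = T₂·(V₃/V₂) = 705.2 K.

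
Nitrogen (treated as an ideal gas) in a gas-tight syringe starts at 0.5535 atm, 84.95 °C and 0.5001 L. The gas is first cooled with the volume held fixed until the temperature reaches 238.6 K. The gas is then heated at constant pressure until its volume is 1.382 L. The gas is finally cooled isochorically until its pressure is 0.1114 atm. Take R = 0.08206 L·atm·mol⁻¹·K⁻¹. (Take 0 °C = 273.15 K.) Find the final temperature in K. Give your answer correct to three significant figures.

T₄ ≈ 199 K

Convert: T₁ = 358.1 K.
Isochoric, so P/T is constant: V₂ = V₁; P₂ = P₁·(T₂/T₁) = 0.3688 atm.
P constant ⇒ V ∝ T: P₃ = P₂; T₃ = T₂·(V₃/V₂) = 659.4 K.
V constant ⇒ P ∝ T: V₄ = V₃; T₄ = T₃·(P₄/P₃) = 199.2 K.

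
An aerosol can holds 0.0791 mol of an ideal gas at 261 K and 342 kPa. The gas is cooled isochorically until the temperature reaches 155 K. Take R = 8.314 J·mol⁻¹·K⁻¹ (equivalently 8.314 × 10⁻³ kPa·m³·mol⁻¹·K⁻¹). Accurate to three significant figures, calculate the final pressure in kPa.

From PV = nRT: V₁ = nRT₁/P₁ = 0.0005019 m³.
Isochoric, so P/T is constant: V₂ = V₁; P₂ = P₁·(T₂/T₁) = 203.1 kPa.

P₂ ≈ 203 kPa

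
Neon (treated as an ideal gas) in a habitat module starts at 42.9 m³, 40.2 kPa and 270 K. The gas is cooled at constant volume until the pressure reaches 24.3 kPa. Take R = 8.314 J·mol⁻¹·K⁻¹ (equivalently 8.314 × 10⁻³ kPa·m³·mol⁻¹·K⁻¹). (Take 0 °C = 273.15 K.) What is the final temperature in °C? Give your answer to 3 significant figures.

V constant ⇒ P ∝ T: V₂ = V₁; T₂ = T₁·(P₂/P₁) = 163.2 K.

T₂ ≈ -110 °C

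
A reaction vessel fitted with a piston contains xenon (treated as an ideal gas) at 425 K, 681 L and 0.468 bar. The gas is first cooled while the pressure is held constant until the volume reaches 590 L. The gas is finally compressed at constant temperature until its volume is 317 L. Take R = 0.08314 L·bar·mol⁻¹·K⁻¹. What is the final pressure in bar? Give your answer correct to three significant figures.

Isobaric, so V/T is constant: P₂ = P₁; T₂ = T₁·(V₂/V₁) = 368.2 K.
T constant ⇒ Boyle's law P V = const: T₃ = T₂; P₃ = P₂·(V₂/V₃) = 0.8710 bar.

P₃ ≈ 0.871 bar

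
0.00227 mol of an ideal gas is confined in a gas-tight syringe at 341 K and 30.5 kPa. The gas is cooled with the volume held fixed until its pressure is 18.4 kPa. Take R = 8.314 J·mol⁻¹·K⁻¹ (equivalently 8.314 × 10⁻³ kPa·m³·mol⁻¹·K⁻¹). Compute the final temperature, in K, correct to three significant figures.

T₂ ≈ 206 K

From PV = nRT: V₁ = nRT₁/P₁ = 0.0002110 m³.
Isochoric, so P/T is constant: V₂ = V₁; T₂ = T₁·(P₂/P₁) = 205.7 K.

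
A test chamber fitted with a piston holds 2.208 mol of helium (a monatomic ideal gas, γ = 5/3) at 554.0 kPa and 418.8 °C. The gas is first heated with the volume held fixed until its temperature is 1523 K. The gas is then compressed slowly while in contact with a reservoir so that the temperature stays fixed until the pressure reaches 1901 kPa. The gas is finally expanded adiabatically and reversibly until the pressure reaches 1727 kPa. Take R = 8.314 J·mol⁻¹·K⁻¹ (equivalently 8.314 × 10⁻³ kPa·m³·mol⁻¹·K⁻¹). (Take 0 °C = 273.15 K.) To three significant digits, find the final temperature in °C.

T₄ ≈ 1.19e+03 °C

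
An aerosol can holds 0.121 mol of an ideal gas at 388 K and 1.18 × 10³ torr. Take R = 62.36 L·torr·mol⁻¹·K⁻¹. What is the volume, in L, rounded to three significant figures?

PV = nRT ⇒ V = nRT/P = (0.121 × 62.36 × 388) / 1.18e+03

V ≈ 2.48 L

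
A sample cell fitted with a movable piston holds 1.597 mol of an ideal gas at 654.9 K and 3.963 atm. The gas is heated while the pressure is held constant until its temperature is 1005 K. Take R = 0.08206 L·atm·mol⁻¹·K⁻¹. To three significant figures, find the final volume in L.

V₂ ≈ 33.2 L

From PV = nRT: V₁ = nRT₁/P₁ = 21.66 L.
Isobaric, so V/T is constant: P₂ = P₁; V₂ = V₁·(T₂/T₁) = 33.23 L.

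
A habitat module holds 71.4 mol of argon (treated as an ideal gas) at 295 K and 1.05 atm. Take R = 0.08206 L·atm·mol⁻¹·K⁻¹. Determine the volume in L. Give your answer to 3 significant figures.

V ≈ 1.65e+03 L

PV = nRT ⇒ V = nRT/P = (71.4 × 0.08206 × 295) / 1.05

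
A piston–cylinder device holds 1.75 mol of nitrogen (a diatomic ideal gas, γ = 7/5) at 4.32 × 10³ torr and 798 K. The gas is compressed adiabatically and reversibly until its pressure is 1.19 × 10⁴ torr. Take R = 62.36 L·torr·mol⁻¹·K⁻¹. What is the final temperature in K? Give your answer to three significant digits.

From PV = nRT: V₁ = nRT₁/P₁ = 20.16 L.
Reversible adiabatic, γ = 7/5: T₂ = T₁·(P₂/P₁)^((γ−1)/γ) = 1066 K; V₂ = V₁·(P₁/P₂)^(1/γ) = 9.775 L.

T₂ ≈ 1.07e+03 K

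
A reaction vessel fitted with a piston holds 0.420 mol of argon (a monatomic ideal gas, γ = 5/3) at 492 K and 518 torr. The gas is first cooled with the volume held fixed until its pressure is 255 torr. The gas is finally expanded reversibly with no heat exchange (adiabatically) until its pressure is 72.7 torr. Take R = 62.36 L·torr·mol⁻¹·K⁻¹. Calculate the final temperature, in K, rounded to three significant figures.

T₃ ≈ 147 K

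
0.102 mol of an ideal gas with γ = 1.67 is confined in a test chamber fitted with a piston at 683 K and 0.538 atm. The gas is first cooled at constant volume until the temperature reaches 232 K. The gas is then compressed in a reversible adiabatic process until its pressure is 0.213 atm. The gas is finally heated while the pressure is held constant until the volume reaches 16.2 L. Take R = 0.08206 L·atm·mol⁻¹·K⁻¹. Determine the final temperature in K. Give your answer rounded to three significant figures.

T₄ ≈ 412 K

From PV = nRT: V₁ = nRT₁/P₁ = 10.63 L.
Isochoric, so P/T is constant: V₂ = V₁; P₂ = P₁·(T₂/T₁) = 0.1827 atm.
Adiabatic (γ = 1.67), T V^(γ−1) and P V^γ constant: T₃ = T₂·(P₃/P₂)^((γ−1)/γ) = 246.7 K; V₃ = V₂·(P₂/P₃)^(1/γ) = 9.695 L.
P constant ⇒ V ∝ T: P₄ = P₃; T₄ = T₃·(V₄/V₃) = 412.3 K.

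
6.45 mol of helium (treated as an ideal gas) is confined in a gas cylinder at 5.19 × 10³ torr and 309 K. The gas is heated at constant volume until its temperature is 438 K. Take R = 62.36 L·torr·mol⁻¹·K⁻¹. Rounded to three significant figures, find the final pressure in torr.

P₂ ≈ 7.36e+03 torr

From PV = nRT: V₁ = nRT₁/P₁ = 23.95 L.
Isochoric, so P/T is constant: V₂ = V₁; P₂ = P₁·(T₂/T₁) = 7357 torr.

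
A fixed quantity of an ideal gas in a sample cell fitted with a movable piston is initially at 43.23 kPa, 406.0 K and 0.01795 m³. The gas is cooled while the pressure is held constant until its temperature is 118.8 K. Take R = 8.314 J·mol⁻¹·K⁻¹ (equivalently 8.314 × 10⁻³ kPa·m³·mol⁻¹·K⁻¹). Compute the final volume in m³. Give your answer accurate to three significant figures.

P constant ⇒ V ∝ T: P₂ = P₁; V₂ = V₁·(T₂/T₁) = 0.005252 m³.

V₂ ≈ 0.00525 m³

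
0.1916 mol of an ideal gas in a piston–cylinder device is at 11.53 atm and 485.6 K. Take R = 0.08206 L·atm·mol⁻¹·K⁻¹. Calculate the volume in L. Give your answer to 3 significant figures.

PV = nRT ⇒ V = nRT/P = (0.1916 × 0.08206 × 485.6) / 11.53

V ≈ 0.662 L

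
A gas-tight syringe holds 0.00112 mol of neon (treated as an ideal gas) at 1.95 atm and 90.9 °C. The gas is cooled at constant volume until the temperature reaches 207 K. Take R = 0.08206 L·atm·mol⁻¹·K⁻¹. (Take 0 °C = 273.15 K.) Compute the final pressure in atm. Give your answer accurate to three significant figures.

P₂ ≈ 1.11 atm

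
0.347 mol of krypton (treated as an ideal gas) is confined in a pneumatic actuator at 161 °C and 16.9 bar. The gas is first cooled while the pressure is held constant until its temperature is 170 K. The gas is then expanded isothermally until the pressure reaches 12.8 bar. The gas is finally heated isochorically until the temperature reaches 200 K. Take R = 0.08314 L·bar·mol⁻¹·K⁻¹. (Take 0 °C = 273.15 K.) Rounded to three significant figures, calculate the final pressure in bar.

P₄ ≈ 15.1 bar

Convert: T₁ = 434.1 K.
From PV = nRT: V₁ = nRT₁/P₁ = 0.7411 L.
Isobaric, so V/T is constant: P₂ = P₁; V₂ = V₁·(T₂/T₁) = 0.2902 L.
T constant ⇒ Boyle's law P V = const: T₃ = T₂; V₃ = V₂·(P₂/P₃) = 0.3832 L.
Isochoric, so P/T is constant: V₄ = V₃; P₄ = P₃·(T₄/T₃) = 15.06 bar.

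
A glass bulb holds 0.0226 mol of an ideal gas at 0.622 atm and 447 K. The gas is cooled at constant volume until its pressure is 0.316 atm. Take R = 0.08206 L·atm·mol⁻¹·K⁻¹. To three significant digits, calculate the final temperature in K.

From PV = nRT: V₁ = nRT₁/P₁ = 1.333 L.
V constant ⇒ P ∝ T: V₂ = V₁; T₂ = T₁·(P₂/P₁) = 227.1 K.

T₂ ≈ 227 K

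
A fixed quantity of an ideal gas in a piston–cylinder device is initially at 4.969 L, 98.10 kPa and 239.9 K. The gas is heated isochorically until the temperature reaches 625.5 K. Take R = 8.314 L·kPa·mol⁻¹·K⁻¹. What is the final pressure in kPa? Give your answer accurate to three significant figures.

P₂ ≈ 256 kPa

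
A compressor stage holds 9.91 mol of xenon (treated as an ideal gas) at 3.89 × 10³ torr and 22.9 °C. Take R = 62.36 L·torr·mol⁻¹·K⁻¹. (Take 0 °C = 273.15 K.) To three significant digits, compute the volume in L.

V ≈ 47.0 L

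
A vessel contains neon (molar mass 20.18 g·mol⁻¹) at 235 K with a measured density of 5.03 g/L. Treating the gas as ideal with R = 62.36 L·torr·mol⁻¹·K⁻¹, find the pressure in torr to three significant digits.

P ≈ 3.65e+03 torr

ρ = PM/(RT) ⇒ P = ρRT/M = (5.03 × 62.36 × 235.0) / 20.18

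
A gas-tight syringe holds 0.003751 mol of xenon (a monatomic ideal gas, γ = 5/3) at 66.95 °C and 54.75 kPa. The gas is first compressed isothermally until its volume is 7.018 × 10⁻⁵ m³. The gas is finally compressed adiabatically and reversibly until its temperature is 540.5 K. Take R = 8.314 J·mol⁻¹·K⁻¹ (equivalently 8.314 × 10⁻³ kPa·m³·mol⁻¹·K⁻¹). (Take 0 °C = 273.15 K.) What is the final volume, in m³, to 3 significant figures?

Convert: T₁ = 340.1 K.
From PV = nRT: V₁ = nRT₁/P₁ = 0.0001937 m³.
Isothermal, so P V is constant: T₂ = T₁; P₂ = P₁·(V₁/V₂) = 151.1 kPa.
Reversible adiabatic, γ = 5/3: P₃ = P₂·(T₃/T₂)^(γ/(γ−1)) = 481.2 kPa; V₃ = V₂·(T₂/T₃)^(1/(γ−1)) = 3.503e-05 m³.

V₃ ≈ 3.50e-05 m³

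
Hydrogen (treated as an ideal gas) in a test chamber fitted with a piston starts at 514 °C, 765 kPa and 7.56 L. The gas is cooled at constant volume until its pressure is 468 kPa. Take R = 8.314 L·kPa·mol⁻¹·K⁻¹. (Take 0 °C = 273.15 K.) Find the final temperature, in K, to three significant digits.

T₂ ≈ 482 K

Convert: T₁ = 787.1 K.
Isochoric, so P/T is constant: V₂ = V₁; T₂ = T₁·(P₂/P₁) = 481.6 K.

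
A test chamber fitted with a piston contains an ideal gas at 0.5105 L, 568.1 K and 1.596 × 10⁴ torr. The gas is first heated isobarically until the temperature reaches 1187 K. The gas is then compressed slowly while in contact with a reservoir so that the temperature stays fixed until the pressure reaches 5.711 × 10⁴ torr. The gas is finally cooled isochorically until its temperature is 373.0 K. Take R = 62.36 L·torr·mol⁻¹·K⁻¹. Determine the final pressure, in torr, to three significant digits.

P₄ ≈ 1.79e+04 torr

P constant ⇒ V ∝ T: P₂ = P₁; V₂ = V₁·(T₂/T₁) = 1.067 L.
Isothermal, so P V is constant: T₃ = T₂; V₃ = V₂·(P₂/P₃) = 0.2981 L.
Isochoric, so P/T is constant: V₄ = V₃; P₄ = P₃·(T₄/T₃) = 1.795e+04 torr.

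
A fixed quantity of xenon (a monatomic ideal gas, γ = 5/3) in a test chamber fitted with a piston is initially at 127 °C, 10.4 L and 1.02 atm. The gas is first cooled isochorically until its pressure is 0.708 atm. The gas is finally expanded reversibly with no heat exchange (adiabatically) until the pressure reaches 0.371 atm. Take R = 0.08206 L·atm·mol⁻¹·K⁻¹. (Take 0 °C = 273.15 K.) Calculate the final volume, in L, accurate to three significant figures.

Convert: T₁ = 400.1 K.
Isochoric, so P/T is constant: V₂ = V₁; T₂ = T₁·(P₂/P₁) = 277.8 K.
Reversible adiabatic, γ = 5/3: T₃ = T₂·(P₃/P₂)^((γ−1)/γ) = 214.5 K; V₃ = V₂·(P₂/P₃)^(1/γ) = 15.33 L.

V₃ ≈ 15.3 L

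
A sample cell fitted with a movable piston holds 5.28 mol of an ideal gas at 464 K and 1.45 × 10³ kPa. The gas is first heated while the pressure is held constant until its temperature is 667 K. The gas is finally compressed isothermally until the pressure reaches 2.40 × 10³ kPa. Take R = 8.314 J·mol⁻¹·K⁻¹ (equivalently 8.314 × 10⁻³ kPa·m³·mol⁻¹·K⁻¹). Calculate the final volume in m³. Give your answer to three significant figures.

From PV = nRT: V₁ = nRT₁/P₁ = 0.01405 m³.
Isobaric, so V/T is constant: P₂ = P₁; V₂ = V₁·(T₂/T₁) = 0.02019 m³.
T constant ⇒ Boyle's law P V = const: T₃ = T₂; V₃ = V₂·(P₂/P₃) = 0.01220 m³.

V₃ ≈ 0.0122 m³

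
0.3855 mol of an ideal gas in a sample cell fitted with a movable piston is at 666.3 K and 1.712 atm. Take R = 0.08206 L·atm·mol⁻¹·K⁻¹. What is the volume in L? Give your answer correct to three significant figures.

PV = nRT ⇒ V = nRT/P = (0.3855 × 0.08206 × 666.3) / 1.712

V ≈ 12.3 L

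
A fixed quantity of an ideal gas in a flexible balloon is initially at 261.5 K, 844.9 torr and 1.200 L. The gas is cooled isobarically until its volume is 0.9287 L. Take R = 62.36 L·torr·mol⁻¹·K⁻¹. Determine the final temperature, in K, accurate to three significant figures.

P constant ⇒ V ∝ T: P₂ = P₁; T₂ = T₁·(V₂/V₁) = 202.4 K.

T₂ ≈ 202 K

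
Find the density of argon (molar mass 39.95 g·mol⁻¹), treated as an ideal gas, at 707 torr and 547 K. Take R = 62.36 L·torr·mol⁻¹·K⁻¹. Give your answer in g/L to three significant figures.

ρ ≈ 0.828 g/L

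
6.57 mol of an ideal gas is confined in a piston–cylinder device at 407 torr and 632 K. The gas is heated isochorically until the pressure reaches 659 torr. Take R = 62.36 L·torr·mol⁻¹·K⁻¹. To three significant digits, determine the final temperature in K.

T₂ ≈ 1.02e+03 K

From PV = nRT: V₁ = nRT₁/P₁ = 636.2 L.
V constant ⇒ P ∝ T: V₂ = V₁; T₂ = T₁·(P₂/P₁) = 1023 K.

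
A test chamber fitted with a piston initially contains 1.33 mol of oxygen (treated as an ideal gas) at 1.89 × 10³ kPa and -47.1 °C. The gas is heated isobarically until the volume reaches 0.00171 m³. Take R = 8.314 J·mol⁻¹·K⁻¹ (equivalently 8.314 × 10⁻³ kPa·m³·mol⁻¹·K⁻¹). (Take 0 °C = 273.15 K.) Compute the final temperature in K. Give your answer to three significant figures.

T₂ ≈ 292 K

Convert: T₁ = 226.0 K.
From PV = nRT: V₁ = nRT₁/P₁ = 0.001323 m³.
P constant ⇒ V ∝ T: P₂ = P₁; T₂ = T₁·(V₂/V₁) = 292.3 K.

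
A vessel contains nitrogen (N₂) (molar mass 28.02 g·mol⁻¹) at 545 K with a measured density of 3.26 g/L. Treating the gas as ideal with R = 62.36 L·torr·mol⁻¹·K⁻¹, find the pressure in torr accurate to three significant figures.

ρ = PM/(RT) ⇒ P = ρRT/M = (3.26 × 62.36 × 545.0) / 28.02

P ≈ 3.95e+03 torr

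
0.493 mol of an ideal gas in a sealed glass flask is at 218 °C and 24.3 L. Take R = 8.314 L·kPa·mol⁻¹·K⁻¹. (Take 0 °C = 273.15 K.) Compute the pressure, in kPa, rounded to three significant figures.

Convert: T = 491.15 K.
PV = nRT ⇒ P = nRT/V = (0.493 × 8.314 × 491.15) / 24.3

P ≈ 82.8 kPa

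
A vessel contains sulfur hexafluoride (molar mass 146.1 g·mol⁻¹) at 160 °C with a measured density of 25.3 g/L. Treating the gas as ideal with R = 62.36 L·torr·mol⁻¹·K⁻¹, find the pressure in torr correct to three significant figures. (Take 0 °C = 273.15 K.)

P ≈ 4.68e+03 torr

ρ = PM/(RT) ⇒ P = ρRT/M = (25.3 × 62.36 × 433.1) / 146.1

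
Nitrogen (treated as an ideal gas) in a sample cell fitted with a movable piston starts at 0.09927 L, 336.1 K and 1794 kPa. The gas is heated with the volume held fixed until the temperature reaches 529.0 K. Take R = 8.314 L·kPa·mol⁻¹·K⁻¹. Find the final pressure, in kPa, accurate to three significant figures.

P₂ ≈ 2.82e+03 kPa

Isochoric, so P/T is constant: V₂ = V₁; P₂ = P₁·(T₂/T₁) = 2824 kPa.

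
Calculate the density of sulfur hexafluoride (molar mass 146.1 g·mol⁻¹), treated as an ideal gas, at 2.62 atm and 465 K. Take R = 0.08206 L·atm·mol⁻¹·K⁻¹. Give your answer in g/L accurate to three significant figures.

ρ ≈ 10.0 g/L

ρ = PM/(RT) = (2.62 × 146.1) / (0.08206 × 465.0)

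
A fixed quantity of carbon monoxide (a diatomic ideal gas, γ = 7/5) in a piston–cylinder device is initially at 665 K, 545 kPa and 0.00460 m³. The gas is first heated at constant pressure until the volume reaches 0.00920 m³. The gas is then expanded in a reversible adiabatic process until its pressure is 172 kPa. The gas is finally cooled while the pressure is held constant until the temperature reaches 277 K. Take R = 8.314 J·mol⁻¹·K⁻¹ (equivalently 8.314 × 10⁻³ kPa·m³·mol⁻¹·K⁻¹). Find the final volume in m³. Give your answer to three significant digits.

V₄ ≈ 0.00607 m³

P constant ⇒ V ∝ T: P₂ = P₁; T₂ = T₁·(V₂/V₁) = 1330 K.
Adiabatic (γ = 7/5), T V^(γ−1) and P V^γ constant: T₃ = T₂·(P₃/P₂)^((γ−1)/γ) = 956.6 K; V₃ = V₂·(P₂/P₃)^(1/γ) = 0.02097 m³.
P constant ⇒ V ∝ T: P₄ = P₃; V₄ = V₃·(T₄/T₃) = 0.006071 m³.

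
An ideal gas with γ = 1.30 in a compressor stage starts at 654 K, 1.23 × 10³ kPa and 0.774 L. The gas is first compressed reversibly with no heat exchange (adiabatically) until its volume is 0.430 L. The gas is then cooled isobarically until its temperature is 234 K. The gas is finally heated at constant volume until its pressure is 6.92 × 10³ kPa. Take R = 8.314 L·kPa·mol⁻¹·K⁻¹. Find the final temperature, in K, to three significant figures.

Adiabatic (γ = 1.30), T V^(γ−1) and P V^γ constant: T₂ = T₁·(V₁/V₂)^(γ−1) = 780.1 K; P₂ = P₁·(V₁/V₂)^γ = 2641 kPa.
Isobaric, so V/T is constant: P₃ = P₂; V₃ = V₂·(T₃/T₂) = 0.1290 L.
Isochoric, so P/T is constant: V₄ = V₃; T₄ = T₃·(P₄/P₃) = 613.1 K.

T₄ ≈ 613 K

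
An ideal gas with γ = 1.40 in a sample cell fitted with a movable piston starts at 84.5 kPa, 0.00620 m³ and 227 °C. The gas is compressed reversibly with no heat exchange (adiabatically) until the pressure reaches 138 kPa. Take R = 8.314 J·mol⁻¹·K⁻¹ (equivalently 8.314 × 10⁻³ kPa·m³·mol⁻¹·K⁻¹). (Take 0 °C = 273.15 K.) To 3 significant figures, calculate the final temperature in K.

T₂ ≈ 575 K

Convert: T₁ = 500.1 K.
Adiabatic (γ = 1.40), T V^(γ−1) and P V^γ constant: T₂ = T₁·(P₂/P₁)^((γ−1)/γ) = 575.4 K; V₂ = V₁·(P₁/P₂)^(1/γ) = 0.004367 m³.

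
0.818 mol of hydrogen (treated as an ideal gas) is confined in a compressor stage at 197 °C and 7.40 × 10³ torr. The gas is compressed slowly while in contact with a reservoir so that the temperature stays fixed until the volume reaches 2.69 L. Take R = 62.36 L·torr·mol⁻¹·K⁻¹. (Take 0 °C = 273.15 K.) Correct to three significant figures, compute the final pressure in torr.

Convert: T₁ = 470.1 K.
From PV = nRT: V₁ = nRT₁/P₁ = 3.241 L.
Isothermal, so P V is constant: T₂ = T₁; P₂ = P₁·(V₁/V₂) = 8915 torr.

P₂ ≈ 8.92e+03 torr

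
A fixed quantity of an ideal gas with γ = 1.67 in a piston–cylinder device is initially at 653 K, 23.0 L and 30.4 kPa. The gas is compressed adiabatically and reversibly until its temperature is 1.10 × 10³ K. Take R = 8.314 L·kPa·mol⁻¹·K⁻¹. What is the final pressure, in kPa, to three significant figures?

P₂ ≈ 112 kPa

Adiabatic (γ = 1.67), T V^(γ−1) and P V^γ constant: P₂ = P₁·(T₂/T₁)^(γ/(γ−1)) = 111.5 kPa; V₂ = V₁·(T₁/T₂)^(1/(γ−1)) = 10.56 L.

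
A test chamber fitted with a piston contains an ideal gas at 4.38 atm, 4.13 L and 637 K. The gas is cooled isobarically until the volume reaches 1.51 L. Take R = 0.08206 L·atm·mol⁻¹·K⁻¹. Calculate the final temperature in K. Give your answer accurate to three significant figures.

P constant ⇒ V ∝ T: P₂ = P₁; T₂ = T₁·(V₂/V₁) = 232.9 K.

T₂ ≈ 233 K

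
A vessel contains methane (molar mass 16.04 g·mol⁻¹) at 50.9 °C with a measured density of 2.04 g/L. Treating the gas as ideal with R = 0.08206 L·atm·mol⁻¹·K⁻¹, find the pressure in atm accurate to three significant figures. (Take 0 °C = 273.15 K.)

P ≈ 3.38 atm

ρ = PM/(RT) ⇒ P = ρRT/M = (2.04 × 0.08206 × 324.0) / 16.04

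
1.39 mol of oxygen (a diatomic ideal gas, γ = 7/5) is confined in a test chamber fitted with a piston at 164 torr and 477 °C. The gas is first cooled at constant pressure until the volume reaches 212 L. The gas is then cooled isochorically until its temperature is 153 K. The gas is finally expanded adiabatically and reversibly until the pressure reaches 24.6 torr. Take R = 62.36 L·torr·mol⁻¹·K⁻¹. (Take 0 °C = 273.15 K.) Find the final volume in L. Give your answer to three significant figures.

V₄ ≈ 413 L

Convert: T₁ = 750.1 K.
From PV = nRT: V₁ = nRT₁/P₁ = 396.5 L.
P constant ⇒ V ∝ T: P₂ = P₁; T₂ = T₁·(V₂/V₁) = 401.1 K.
Isochoric, so P/T is constant: V₃ = V₂; P₃ = P₂·(T₃/T₂) = 62.56 torr.
Adiabatic (γ = 7/5), T V^(γ−1) and P V^γ constant: T₄ = T₃·(P₄/P₃)^((γ−1)/γ) = 117.2 K; V₄ = V₃·(P₃/P₄)^(1/γ) = 412.9 L.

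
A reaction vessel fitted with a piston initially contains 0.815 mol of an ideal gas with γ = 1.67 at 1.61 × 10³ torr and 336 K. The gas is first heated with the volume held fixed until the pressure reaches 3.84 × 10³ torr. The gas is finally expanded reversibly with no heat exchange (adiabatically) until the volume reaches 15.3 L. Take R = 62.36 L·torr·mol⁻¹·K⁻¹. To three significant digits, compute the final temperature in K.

T₃ ≈ 627 K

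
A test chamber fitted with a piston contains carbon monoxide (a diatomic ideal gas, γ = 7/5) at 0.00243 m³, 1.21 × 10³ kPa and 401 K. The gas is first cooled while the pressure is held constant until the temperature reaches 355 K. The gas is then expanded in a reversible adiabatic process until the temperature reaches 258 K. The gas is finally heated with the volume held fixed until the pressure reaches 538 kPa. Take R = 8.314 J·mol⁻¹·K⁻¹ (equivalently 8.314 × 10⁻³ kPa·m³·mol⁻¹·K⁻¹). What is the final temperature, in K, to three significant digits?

Isobaric, so V/T is constant: P₂ = P₁; V₂ = V₁·(T₂/T₁) = 0.002151 m³.
Reversible adiabatic, γ = 7/5: P₃ = P₂·(T₃/T₂)^(γ/(γ−1)) = 396.0 kPa; V₃ = V₂·(T₂/T₃)^(1/(γ−1)) = 0.004778 m³.
Isochoric, so P/T is constant: V₄ = V₃; T₄ = T₃·(P₄/P₃) = 350.5 K.

T₄ ≈ 351 K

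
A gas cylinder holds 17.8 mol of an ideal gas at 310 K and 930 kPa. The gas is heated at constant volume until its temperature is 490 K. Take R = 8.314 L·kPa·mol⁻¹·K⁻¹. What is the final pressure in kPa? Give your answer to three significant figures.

P₂ ≈ 1.47e+03 kPa

From PV = nRT: V₁ = nRT₁/P₁ = 49.33 L.
V constant ⇒ P ∝ T: V₂ = V₁; P₂ = P₁·(T₂/T₁) = 1470 kPa.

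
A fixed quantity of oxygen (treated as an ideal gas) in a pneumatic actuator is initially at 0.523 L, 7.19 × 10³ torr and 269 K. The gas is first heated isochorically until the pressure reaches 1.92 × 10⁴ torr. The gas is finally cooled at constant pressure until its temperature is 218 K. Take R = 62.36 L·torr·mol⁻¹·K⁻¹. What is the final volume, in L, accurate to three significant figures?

V₃ ≈ 0.159 L

Isochoric, so P/T is constant: V₂ = V₁; T₂ = T₁·(P₂/P₁) = 718.3 K.
Isobaric, so V/T is constant: P₃ = P₂; V₃ = V₂·(T₃/T₂) = 0.1587 L.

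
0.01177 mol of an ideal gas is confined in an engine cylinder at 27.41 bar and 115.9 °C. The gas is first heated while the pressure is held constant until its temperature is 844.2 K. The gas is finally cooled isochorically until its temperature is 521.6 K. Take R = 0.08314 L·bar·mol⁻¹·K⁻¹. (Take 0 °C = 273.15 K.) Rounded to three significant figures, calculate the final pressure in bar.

Convert: T₁ = 389.0 K.
From PV = nRT: V₁ = nRT₁/P₁ = 0.01389 L.
Isobaric, so V/T is constant: P₂ = P₁; V₂ = V₁·(T₂/T₁) = 0.03014 L.
Isochoric, so P/T is constant: V₃ = V₂; P₃ = P₂·(T₃/T₂) = 16.94 bar.

P₃ ≈ 16.9 bar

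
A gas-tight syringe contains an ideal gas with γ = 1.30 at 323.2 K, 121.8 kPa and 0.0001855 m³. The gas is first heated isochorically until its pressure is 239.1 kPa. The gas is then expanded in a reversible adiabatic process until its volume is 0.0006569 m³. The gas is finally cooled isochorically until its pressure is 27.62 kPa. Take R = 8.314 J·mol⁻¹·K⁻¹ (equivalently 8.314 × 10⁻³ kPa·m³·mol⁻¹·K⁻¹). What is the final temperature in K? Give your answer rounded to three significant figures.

V constant ⇒ P ∝ T: V₂ = V₁; T₂ = T₁·(P₂/P₁) = 634.5 K.
Adiabatic (γ = 1.30), T V^(γ−1) and P V^γ constant: T₃ = T₂·(V₂/V₃)^(γ−1) = 434.2 K; P₃ = P₂·(V₂/V₃)^γ = 46.20 kPa.
Isochoric, so P/T is constant: V₄ = V₃; T₄ = T₃·(P₄/P₃) = 259.5 K.

T₄ ≈ 260 K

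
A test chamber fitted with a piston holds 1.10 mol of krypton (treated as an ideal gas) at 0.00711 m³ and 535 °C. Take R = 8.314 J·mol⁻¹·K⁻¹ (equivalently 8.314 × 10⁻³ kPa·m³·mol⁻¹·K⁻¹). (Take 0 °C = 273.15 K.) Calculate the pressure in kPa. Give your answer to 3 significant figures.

P ≈ 1.04e+03 kPa

Convert: T = 808.15 K.
PV = nRT ⇒ P = nRT/V = (1.10 × 8.314 × 10⁻³ × 808.15) / 0.00711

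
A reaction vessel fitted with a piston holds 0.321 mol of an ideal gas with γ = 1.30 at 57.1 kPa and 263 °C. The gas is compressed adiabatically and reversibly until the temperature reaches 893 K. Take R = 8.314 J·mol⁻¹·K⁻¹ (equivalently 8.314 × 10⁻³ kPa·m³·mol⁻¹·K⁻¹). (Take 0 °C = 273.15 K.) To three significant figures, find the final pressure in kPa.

P₂ ≈ 521 kPa

Convert: T₁ = 536.1 K.
From PV = nRT: V₁ = nRT₁/P₁ = 0.02506 m³.
Reversible adiabatic, γ = 1.30: P₂ = P₁·(T₂/T₁)^(γ/(γ−1)) = 520.9 kPa; V₂ = V₁·(T₁/T₂)^(1/(γ−1)) = 0.004575 m³.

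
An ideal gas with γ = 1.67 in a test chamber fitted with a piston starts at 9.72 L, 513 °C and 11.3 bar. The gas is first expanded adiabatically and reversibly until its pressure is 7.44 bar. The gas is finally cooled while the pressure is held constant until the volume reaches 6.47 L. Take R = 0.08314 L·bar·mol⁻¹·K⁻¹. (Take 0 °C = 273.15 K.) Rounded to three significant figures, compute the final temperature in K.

T₃ ≈ 345 K

Convert: T₁ = 786.1 K.
Reversible adiabatic, γ = 1.67: T₂ = T₁·(P₂/P₁)^((γ−1)/γ) = 664.8 K; V₂ = V₁·(P₁/P₂)^(1/γ) = 12.48 L.
Isobaric, so V/T is constant: P₃ = P₂; T₃ = T₂·(V₃/V₂) = 344.5 K.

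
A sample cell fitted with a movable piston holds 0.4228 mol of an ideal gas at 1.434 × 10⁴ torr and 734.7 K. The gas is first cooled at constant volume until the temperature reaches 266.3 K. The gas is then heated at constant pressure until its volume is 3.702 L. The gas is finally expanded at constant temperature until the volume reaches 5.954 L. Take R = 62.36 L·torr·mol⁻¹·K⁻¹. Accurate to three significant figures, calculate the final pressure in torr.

P₄ ≈ 3.23e+03 torr

From PV = nRT: V₁ = nRT₁/P₁ = 1.351 L.
Isochoric, so P/T is constant: V₂ = V₁; P₂ = P₁·(T₂/T₁) = 5198 torr.
P constant ⇒ V ∝ T: P₃ = P₂; T₃ = T₂·(V₃/V₂) = 729.8 K.
Isothermal, so P V is constant: T₄ = T₃; P₄ = P₃·(V₃/V₄) = 3232 torr.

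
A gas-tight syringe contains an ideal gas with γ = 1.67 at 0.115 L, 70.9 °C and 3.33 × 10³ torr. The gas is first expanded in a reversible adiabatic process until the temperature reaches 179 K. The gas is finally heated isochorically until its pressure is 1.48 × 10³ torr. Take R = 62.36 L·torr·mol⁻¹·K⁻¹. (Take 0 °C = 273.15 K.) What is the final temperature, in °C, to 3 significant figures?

T₃ ≈ 132 °C

Convert: T₁ = 344.0 K.
Reversible adiabatic, γ = 1.67: P₂ = P₁·(T₂/T₁)^(γ/(γ−1)) = 653.3 torr; V₂ = V₁·(T₁/T₂)^(1/(γ−1)) = 0.3050 L.
V constant ⇒ P ∝ T: V₃ = V₂; T₃ = T₂·(P₃/P₂) = 405.5 K.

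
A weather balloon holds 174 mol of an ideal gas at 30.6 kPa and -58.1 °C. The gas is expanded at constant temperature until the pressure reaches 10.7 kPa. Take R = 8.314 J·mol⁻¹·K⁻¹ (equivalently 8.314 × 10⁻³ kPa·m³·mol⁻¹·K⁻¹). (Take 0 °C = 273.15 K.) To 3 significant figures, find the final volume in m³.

Convert: T₁ = 215.0 K.
From PV = nRT: V₁ = nRT₁/P₁ = 10.17 m³.
Isothermal, so P V is constant: T₂ = T₁; V₂ = V₁·(P₁/P₂) = 29.07 m³.

V₂ ≈ 29.1 m³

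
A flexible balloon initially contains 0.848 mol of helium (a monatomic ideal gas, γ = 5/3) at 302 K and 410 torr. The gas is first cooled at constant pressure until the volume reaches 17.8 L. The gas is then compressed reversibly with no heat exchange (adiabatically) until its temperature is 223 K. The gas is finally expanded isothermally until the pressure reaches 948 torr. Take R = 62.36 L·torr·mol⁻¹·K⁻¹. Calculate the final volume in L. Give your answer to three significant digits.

V₄ ≈ 12.4 L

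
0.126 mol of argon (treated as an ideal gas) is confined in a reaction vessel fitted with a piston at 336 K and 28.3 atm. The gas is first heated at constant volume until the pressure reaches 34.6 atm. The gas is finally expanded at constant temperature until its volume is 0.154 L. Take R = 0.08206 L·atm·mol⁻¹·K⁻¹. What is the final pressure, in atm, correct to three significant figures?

From PV = nRT: V₁ = nRT₁/P₁ = 0.1228 L.
Isochoric, so P/T is constant: V₂ = V₁; T₂ = T₁·(P₂/P₁) = 410.8 K.
Isothermal, so P V is constant: T₃ = T₂; P₃ = P₂·(V₂/V₃) = 27.58 atm.

P₃ ≈ 27.6 atm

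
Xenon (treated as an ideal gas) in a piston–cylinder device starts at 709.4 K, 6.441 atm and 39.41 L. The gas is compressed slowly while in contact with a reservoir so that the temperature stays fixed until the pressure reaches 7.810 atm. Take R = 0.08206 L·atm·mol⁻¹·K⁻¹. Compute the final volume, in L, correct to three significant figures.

V₂ ≈ 32.5 L

Isothermal, so P V is constant: T₂ = T₁; V₂ = V₁·(P₁/P₂) = 32.50 L.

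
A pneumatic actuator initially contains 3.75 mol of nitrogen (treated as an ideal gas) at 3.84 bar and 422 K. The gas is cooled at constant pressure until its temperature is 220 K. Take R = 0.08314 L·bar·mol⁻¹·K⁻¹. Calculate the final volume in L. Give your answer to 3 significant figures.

V₂ ≈ 17.9 L

From PV = nRT: V₁ = nRT₁/P₁ = 34.26 L.
Isobaric, so V/T is constant: P₂ = P₁; V₂ = V₁·(T₂/T₁) = 17.86 L.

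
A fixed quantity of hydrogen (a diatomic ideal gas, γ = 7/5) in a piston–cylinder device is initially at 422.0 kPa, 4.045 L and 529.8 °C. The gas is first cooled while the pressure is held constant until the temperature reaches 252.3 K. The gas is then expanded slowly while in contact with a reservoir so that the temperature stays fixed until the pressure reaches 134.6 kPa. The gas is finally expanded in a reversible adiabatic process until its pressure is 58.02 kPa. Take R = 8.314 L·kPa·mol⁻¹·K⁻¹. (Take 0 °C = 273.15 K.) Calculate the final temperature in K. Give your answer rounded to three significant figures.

T₄ ≈ 198 K

Convert: T₁ = 802.9 K.
P constant ⇒ V ∝ T: P₂ = P₁; V₂ = V₁·(T₂/T₁) = 1.271 L.
T constant ⇒ Boyle's law P V = const: T₃ = T₂; V₃ = V₂·(P₂/P₃) = 3.985 L.
Adiabatic (γ = 7/5), T V^(γ−1) and P V^γ constant: T₄ = T₃·(P₄/P₃)^((γ−1)/γ) = 198.4 K; V₄ = V₃·(P₃/P₄)^(1/γ) = 7.269 L.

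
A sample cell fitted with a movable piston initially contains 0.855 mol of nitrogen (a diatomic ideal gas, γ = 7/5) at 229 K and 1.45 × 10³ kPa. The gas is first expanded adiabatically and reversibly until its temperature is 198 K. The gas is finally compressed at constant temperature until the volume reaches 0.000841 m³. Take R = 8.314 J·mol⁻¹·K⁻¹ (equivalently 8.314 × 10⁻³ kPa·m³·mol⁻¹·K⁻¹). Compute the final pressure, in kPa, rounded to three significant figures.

From PV = nRT: V₁ = nRT₁/P₁ = 0.001123 m³.
Reversible adiabatic, γ = 7/5: P₂ = P₁·(T₂/T₁)^(γ/(γ−1)) = 871.5 kPa; V₂ = V₁·(T₁/T₂)^(1/(γ−1)) = 0.001615 m³.
T constant ⇒ Boyle's law P V = const: T₃ = T₂; P₃ = P₂·(V₂/V₃) = 1674 kPa.

P₃ ≈ 1.67e+03 kPa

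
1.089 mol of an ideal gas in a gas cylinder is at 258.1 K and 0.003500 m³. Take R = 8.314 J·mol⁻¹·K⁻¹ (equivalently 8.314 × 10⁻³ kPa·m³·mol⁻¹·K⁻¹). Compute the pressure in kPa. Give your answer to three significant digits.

PV = nRT ⇒ P = nRT/V = (1.089 × 8.314 × 10⁻³ × 258.1) / 0.003500

P ≈ 668 kPa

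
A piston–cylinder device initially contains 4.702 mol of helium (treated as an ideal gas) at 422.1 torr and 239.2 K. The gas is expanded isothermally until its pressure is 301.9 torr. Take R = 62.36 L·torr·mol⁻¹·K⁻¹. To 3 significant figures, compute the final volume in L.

From PV = nRT: V₁ = nRT₁/P₁ = 166.2 L.
T constant ⇒ Boyle's law P V = const: T₂ = T₁; V₂ = V₁·(P₁/P₂) = 232.3 L.

V₂ ≈ 232 L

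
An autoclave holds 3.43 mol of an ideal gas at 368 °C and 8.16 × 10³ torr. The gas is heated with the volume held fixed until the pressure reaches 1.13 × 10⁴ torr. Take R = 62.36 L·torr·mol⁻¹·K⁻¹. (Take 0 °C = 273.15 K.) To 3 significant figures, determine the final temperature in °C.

Convert: T₁ = 641.1 K.
From PV = nRT: V₁ = nRT₁/P₁ = 16.81 L.
Isochoric, so P/T is constant: V₂ = V₁; T₂ = T₁·(P₂/P₁) = 887.9 K.

T₂ ≈ 615 °C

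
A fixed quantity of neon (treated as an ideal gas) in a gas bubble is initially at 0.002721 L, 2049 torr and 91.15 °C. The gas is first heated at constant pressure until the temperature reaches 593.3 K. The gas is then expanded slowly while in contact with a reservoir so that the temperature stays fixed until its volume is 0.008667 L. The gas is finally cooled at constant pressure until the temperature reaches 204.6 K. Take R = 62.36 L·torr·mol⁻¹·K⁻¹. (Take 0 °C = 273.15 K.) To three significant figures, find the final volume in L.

V₄ ≈ 0.00299 L

Convert: T₁ = 364.3 K.
P constant ⇒ V ∝ T: P₂ = P₁; V₂ = V₁·(T₂/T₁) = 0.004431 L.
Isothermal, so P V is constant: T₃ = T₂; P₃ = P₂·(V₂/V₃) = 1048 torr.
Isobaric, so V/T is constant: P₄ = P₃; V₄ = V₃·(T₄/T₃) = 0.002989 L.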